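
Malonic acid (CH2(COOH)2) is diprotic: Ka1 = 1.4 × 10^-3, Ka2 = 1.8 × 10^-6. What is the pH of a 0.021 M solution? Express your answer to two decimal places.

pH = 2.32

Since Ka1 ≫ Ka2, the first ionization dominates [H+].
Ka1 = x²/(0.021 − x) = 1.4 × 10^-3
Solving the quadratic: x = (−Ka1 + √(Ka1² + 4·Ka1·C₀))/2 = 4.77 × 10^-3 M
pH = −log(4.77 × 10^-3) = 2.32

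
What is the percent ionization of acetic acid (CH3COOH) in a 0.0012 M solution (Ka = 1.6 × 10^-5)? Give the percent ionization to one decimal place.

10.9%

CH3COOH ⇌ CH3COO- + H+; let x = [H+] at equilibrium.
Solve x² + 1.6e-05x − 1.92e-08 = 0 → x = 1.31 × 10^-4 M
% ionization = x/C₀ × 100% = 1.31 × 10^-4/0.0012 × 100% = 10.9%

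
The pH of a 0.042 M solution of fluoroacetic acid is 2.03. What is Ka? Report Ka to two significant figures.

Ka = 2.7 × 10^-3

[H+] = 10^(-2.03) = 9.33 × 10^-3 M
At equilibrium [HA] = 0.042 − 9.33 × 10^-3 = 3.27 × 10^-2 M
Ka = [H+][A-]/[HA] = (9.33 × 10^-3)² / 3.27 × 10^-2 = 2.7 × 10^-3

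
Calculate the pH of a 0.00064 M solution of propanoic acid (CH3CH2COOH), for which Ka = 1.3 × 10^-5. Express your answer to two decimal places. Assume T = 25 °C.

CH3CH2COOH ⇌ CH3CH2COO- + H+
Ka = x²/(0.00064 − x) = 1.3 × 10^-5
The 5% rule fails; solving x² + Ka·x − Ka·C₀ = 0 exactly:
x = (−Ka + √(Ka² + 4·Ka·C₀))/2 = 8.49 × 10^-5 M
pH = −log(8.49 × 10^-5) = 4.07

pH = 4.07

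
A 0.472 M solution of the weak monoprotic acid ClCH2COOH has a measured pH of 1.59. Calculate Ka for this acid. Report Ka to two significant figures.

[H+] = 10^(-1.59) = 2.57 × 10^-2 M
At equilibrium [HA] = 0.472 − 2.57 × 10^-2 = 4.46 × 10^-1 M
Ka = [H+][A-]/[HA] = (2.57 × 10^-2)² / 4.46 × 10^-1 = 1.5 × 10^-3

Ka = 1.5 × 10^-3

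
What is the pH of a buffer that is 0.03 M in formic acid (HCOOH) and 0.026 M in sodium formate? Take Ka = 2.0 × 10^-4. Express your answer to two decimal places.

pH = 3.64

pKa = −log(2.0 × 10^-4) = 3.699
Using pH = pKa + log([base]/[acid]) with [base]/[acid] = 0.026/0.03:
pH = 3.699 + (-0.062) = 3.64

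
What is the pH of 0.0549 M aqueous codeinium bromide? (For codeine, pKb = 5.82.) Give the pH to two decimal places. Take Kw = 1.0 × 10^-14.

pH = 4.72

C18H22NO3+ is the conjugate acid of the weak base C18H21NO3.
Kb = 10^(−5.82) = 1.51 × 10^-6
Ka = Kw/Kb = 1.0×10^-14 / 1.51 × 10^-6 = 6.62 × 10^-9
From the ICE table, Ka = [H+]²/(0.0549 − [H+]) = 6.62 × 10^-9.
Assume [H+] ≪ 0.0549: [H+] ≈ √(6.62 × 10^-9 × 0.0549) = 1.91 × 10^-5 M
([H+]/C₀ = 0.035% < 5%, so the approximation holds.)
pH = −log(1.91 × 10^-5) = 4.72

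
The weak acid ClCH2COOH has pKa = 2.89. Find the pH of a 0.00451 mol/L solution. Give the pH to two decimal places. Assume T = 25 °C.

pH = 2.73

ClCH2COOH ⇌ ClCH2COO- + H+
Ka = 10^(−2.89) = 1.29 × 10^-3
Ka = [H+]²/(0.00451 − [H+]) = 1.29 × 10^-3
The 5% rule fails; solving [H+]² + Ka·[H+] − Ka·C₀ = 0 exactly:
[H+] = [−0.00129 + √(0.00129² + 2.33e-05)]/2 = 1.85 × 10^-3 M
pH = −log(1.85 × 10^-3) = 2.73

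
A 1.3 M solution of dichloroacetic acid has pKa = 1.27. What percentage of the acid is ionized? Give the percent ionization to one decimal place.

18.4%

Cl2CHCOOH ⇌ Cl2CHCOO- + H+; let x = [H+] at equilibrium.
Ka = 10^(−1.27) = 5.37 × 10^-2
Ka = x²/(C₀ − x); solving the quadratic gives x = 2.39 × 10^-1 M.
Fraction ionized = 2.39 × 10^-1 / 1.3 = 0.1838 → 18.4%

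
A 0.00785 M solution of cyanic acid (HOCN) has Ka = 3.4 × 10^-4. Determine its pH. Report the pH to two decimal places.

HOCN ⇌ OCN- + H+
From the ICE table, Ka = x²/(0.00785 − x) = 3.4 × 10^-4.
x is not negligible relative to C₀; solve x² + 0.00034·x − 2.67e-06 = 0.
x = [−0.00034 + √(0.00034² + 1.07e-05)]/2 = 1.47 × 10^-3 M
pH = −log(1.47 × 10^-3) = 2.83

pH = 2.83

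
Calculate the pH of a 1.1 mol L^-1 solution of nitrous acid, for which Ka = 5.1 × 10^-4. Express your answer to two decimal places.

pH = 1.63

HNO2 ⇌ NO2- + H+
Ka = [H+]²/(1.1 − [H+]) = 5.1 × 10^-4
Neglecting [H+] in the denominator: [H+] = √(5.1 × 10^-4 × 1.1) = 2.37 × 10^-2 M
pH = −log[H+] = −log(2.37 × 10^-2) = 1.63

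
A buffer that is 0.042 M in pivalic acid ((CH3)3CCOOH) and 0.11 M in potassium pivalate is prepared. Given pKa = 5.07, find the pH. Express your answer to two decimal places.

pH = 5.49

Henderson–Hasselbalch: pH = pKa + log([(CH3)3CCOO-]/[(CH3)3CCOOH]) = 5.07 + log(0.11/0.042)
pH = 5.07 + (+0.418) = 5.49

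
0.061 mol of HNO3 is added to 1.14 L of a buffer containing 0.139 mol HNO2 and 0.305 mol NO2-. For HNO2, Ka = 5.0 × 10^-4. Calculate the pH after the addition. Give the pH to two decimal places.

pH = 3.39

Added H+ converts NO2- to HNO2: HNO2 → 0.2 mol, NO2- → 0.244 mol.
pKa = −log(5.0 × 10^-4) = 3.301
Henderson–Hasselbalch with mole ratio 0.244/0.2: pH = 3.301 + (+0.086)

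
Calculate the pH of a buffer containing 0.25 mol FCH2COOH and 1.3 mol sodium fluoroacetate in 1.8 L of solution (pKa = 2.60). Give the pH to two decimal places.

pH = 3.32

pH = pKa + log([A⁻]/[HA]) = 2.60 + log(1.3/0.25)
pH = 2.60 + (+0.716) = 3.32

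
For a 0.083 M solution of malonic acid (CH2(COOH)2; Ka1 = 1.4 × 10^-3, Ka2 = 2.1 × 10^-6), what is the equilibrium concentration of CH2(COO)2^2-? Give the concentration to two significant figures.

2.1 × 10^-6 M

First ionization gives [H+] ≈ [CH2(COOH)COO-] = 1.01 × 10^-2 M.
Second step: Ka2 = [H+][CH2(COO)2^2-]/[CH2(COOH)COO-] ≈ [CH2(COO)2^2-] (since [H+] ≈ [CH2(COOH)COO-]).
So [CH2(COO)2^2-] ≈ Ka2.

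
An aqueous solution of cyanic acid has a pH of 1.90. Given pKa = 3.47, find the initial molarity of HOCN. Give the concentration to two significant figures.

[H+] = 10^(-1.90) = 1.26 × 10^-2 M = x
Ka = 10^(−3.47) = 3.39 × 10^-4
Ka = x²/(C₀ − x) ⇒ C₀ = x + x²/Ka
C₀ = 1.26 × 10^-2 + (1.26 × 10^-2)²/(3.39 × 10^-4) = 4.81 × 10^-1 M

C₀ = 4.8 × 10^-1 M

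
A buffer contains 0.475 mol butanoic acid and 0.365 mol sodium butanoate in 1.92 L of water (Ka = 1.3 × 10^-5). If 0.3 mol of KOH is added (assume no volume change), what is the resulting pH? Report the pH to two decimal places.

OH- converts CH3(CH2)2COOH to CH3(CH2)2COO-: CH3(CH2)2COOH → 0.175 mol, CH3(CH2)2COO- → 0.665 mol.
pKa = −log(1.3 × 10^-5) = 4.886
pH = pKa + log(n_CH3(CH2)2COO-/n_CH3(CH2)2COOH) = 4.886 + log(0.665/0.175) = 4.886 + (+0.580)

pH = 5.47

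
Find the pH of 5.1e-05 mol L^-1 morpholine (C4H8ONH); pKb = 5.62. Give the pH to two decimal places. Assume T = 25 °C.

pH = 9.00

C4H8ONH + H2O ⇌ C4H8ONH2+ + OH-
Kb = 10^(−5.62) = 2.40 × 10^-6
Kb = x²/(5.1e-05 − x) = 2.40 × 10^-6
Here C₀/Kb ≈ 21.2, so the small-x approximation fails. Use the quadratic:
x = [−2.4e-06 + √(2.4e-06² + 4.9e-10)]/2 = 9.93 × 10^-6 M
pOH = −log(9.93 × 10^-6) = 5.00; pH = 14.00 − 5.00 = 9.00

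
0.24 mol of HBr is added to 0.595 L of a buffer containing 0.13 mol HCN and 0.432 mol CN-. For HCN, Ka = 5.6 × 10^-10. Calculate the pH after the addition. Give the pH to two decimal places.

After neutralization: n(HCN) = 0.37 mol, n(CN-) = 0.192 mol.
pKa = −log(5.6 × 10^-10) = 9.252
pH = pKa + log([A⁻]/[HA]) = 9.252 + log(0.192/0.37) = 9.252 -0.285

pH = 8.97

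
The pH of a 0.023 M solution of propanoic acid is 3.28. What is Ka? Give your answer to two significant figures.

[H+] = 10^(-3.28) = 5.25 × 10^-4 M
At equilibrium [HA] = 0.023 − 5.25 × 10^-4 = 2.25 × 10^-2 M
Ka = [H+][A-]/[HA] = (5.25 × 10^-4)² / 2.25 × 10^-2 = 1.2 × 10^-5

Ka = 1.2 × 10^-5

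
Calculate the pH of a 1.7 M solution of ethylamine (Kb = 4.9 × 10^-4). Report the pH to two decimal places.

C2H5NH2 + H2O ⇌ C2H5NH3+ + OH-
Kb = [OH-]²/(1.7 − [OH-]) = 4.9 × 10^-4
Assume [OH-] ≪ 1.7: [OH-] ≈ √(4.9 × 10^-4 × 1.7) = 2.89 × 10^-2 M
Check: 1.7% ionized — well under 5%, approximation valid.
pOH = 1.54, so pH = 14.00 − pOH = 12.46

pH = 12.46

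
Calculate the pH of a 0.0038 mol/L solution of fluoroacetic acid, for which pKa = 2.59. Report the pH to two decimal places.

pH = 2.68

FCH2COOH ⇌ FCH2COO- + H+
Ka = 10^(−2.59) = 2.57 × 10^-3
Ka = x²/(0.0038 − x) = 2.57 × 10^-3
Here C₀/Ka ≈ 1.48, so the small-x approximation fails. Use the quadratic:
x = (−Ka + √(Ka² + 4·Ka·C₀))/2 = 2.09 × 10^-3 M
pH = −log[H+] = −log(2.09 × 10^-3) = 2.68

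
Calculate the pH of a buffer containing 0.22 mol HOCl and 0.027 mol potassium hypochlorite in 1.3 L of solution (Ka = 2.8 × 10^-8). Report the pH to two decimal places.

pH = 6.64

pKa = −log(2.8 × 10^-8) = 7.553
Using pH = pKa + log([base]/[acid]) with [base]/[acid] = 0.027/0.22:
pH = 7.553 + (-0.911) = 6.64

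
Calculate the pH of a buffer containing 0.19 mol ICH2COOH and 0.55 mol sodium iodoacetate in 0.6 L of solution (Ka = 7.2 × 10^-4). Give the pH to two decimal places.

pKa = −log(7.2 × 10^-4) = 3.143
pH = pKa + log([A⁻]/[HA]) = 3.143 + log(0.55/0.19)
pH = 3.143 + (+0.462) = 3.60

pH = 3.60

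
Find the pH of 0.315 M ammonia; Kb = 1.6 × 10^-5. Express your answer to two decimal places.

pH = 11.35

NH3 + H2O ⇌ NH4+ + OH-
Let x = [OH-] at equilibrium. Kb = x²/(0.315 − x).
Since Kb ≪ C₀, x ≈ √(Kb·C₀) = 2.24 × 10^-3 M.
pOH = 2.65, so pH = 14.00 − pOH = 11.35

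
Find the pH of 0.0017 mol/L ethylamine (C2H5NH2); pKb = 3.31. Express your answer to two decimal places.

C2H5NH2 + H2O ⇌ C2H5NH3+ + OH-
Kb = 10^(−3.31) = 4.90 × 10^-4
Kb = x²/(0.0017 − x) = 4.90 × 10^-4
x is not negligible relative to C₀; solve x² + 0.00049·x − 8.33e-07 = 0.
x = [−0.00049 + √(0.00049² + 3.33e-06)]/2 = 7.00 × 10^-4 M
pOH = 3.15, so pH = 14.00 − pOH = 10.85

pH = 10.85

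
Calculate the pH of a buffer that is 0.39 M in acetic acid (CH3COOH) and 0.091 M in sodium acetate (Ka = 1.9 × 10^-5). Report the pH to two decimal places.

pKa = −log(1.9 × 10^-5) = 4.721
Using pH = pKa + log([base]/[acid]) with [base]/[acid] = 0.091/0.39:
pH = 4.721 + (-0.632) = 4.09

pH = 4.09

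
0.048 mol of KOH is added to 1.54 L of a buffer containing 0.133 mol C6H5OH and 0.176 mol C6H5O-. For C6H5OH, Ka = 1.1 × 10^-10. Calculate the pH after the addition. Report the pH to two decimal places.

pH = 10.38

After neutralization: n(C6H5OH) = 0.085 mol, n(C6H5O-) = 0.224 mol.
pKa = −log(1.1 × 10^-10) = 9.959
Henderson–Hasselbalch with mole ratio 0.224/0.085: pH = 9.959 + (+0.421)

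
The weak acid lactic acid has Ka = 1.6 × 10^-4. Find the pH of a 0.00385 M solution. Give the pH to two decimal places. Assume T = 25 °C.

pH = 3.15

CH3CH(OH)COOH ⇌ CH3CH(OH)COO- + H+
From the ICE table, Ka = x²/(0.00385 − x) = 1.6 × 10^-4.
x is not negligible relative to C₀; solve x² + 0.00016·x − 6.16e-07 = 0.
x = [−0.00016 + √(0.00016² + 2.46e-06)]/2 = 7.09 × 10^-4 M
pH = −log[H+] = −log(7.09 × 10^-4) = 3.15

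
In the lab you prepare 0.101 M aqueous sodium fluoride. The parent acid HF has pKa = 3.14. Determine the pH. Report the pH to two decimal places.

pH = 8.07

F- is the conjugate base of the weak acid HF.
Ka = 10^(−3.14) = 7.24 × 10^-4
Kb = Kw/Ka = 1.0×10^-14 / 7.24 × 10^-4 = 1.38 × 10^-11
From the ICE table, Kb = [OH-]²/(0.101 − [OH-]) = 1.38 × 10^-11.
Assume [OH-] ≪ 0.101: [OH-] ≈ √(1.38 × 10^-11 × 0.101) = 1.18 × 10^-6 M
pOH = 5.93, so pH = 14.00 − pOH = 8.07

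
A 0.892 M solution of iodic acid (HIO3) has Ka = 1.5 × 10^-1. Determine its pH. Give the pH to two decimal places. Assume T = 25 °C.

HIO3 ⇌ IO3- + H+
From the ICE table, Ka = [H+]²/(0.892 − [H+]) = 1.5 × 10^-1.
The 5% rule fails; solving [H+]² + Ka·[H+] − Ka·C₀ = 0 exactly:
[H+] = [−0.15 + √(0.15² + 0.535)]/2 = 2.98 × 10^-1 M
pH = −log[H+] = −log(2.98 × 10^-1) = 0.53

pH = 0.53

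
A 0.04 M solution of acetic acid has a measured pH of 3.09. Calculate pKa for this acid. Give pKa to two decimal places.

[H+] = 10^(-3.09) = 8.13 × 10^-4 M
At equilibrium [HA] = 0.04 − 8.13 × 10^-4 = 3.92 × 10^-2 M
Ka = [H+][A-]/[HA] = (8.13 × 10^-4)² / 3.92 × 10^-2 = 1.69 × 10^-5
pKa = -log(1.69 × 10^-5) = 4.77

pKa = 4.77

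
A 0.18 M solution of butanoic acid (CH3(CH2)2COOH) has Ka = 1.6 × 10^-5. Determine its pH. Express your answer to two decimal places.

CH3(CH2)2COOH ⇌ CH3(CH2)2COO- + H+
From the ICE table, Ka = x²/(0.18 − x) = 1.6 × 10^-5.
Since Ka ≪ C₀, x ≈ √(Ka·C₀) = 1.70 × 10^-3 M.
Check: 0.94% ionized — well under 5%, approximation valid.
pH = −log(1.70 × 10^-3) = 2.77

pH = 2.77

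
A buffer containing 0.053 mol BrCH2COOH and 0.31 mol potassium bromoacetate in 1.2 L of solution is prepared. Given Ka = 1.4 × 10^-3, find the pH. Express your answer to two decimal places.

pH = 3.62

pKa = −log(1.4 × 10^-3) = 2.854
pH = pKa + log([A⁻]/[HA]) = 2.854 + log(0.31/0.053)
pH = 2.854 + (+0.767) = 3.62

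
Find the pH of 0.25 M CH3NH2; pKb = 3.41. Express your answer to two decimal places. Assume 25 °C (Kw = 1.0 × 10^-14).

CH3NH2 + H2O ⇌ CH3NH3+ + OH-
Kb = 10^(−3.41) = 3.89 × 10^-4
Kb = [OH-]²/(0.25 − [OH-]) = 3.89 × 10^-4
Neglecting [OH-] in the denominator: [OH-] = √(3.89 × 10^-4 × 0.25) = 9.86 × 10^-3 M
([OH-]/C₀ = 3.9% < 5%, so the approximation holds.)
pOH = −log(9.86 × 10^-3) = 2.01; pH = 14.00 − 2.01 = 11.99

pH = 11.99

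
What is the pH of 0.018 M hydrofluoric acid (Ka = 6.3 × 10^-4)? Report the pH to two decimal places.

pH = 2.51

HF ⇌ F- + H+
Let x = [H+] at equilibrium. Ka = x²/(0.018 − x).
x is not negligible relative to C₀; solve x² + 0.00063·x − 1.13e-05 = 0.
x = [−0.00063 + √(0.00063² + 4.54e-05)]/2 = 3.07 × 10^-3 M
pH = −log[H+] = −log(3.07 × 10^-3) = 2.51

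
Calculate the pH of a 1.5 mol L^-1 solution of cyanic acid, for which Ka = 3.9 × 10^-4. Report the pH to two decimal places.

pH = 1.62

HOCN ⇌ OCN- + H+
From the ICE table, Ka = [H+]²/(1.5 − [H+]) = 3.9 × 10^-4.
Assume [H+] ≪ 1.5: [H+] ≈ √(3.9 × 10^-4 × 1.5) = 2.42 × 10^-2 M
pH = −log(2.42 × 10^-2) = 1.62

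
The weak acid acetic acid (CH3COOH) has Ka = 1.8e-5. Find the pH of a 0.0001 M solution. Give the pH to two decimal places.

pH = 4.46

CH3COOH ⇌ CH3COO- + H+
Ka = [H+]²/(0.0001 − [H+]) = 1.8 × 10^-5
Here C₀/Ka ≈ 5.56, so the small-[H+] approximation fails. Use the quadratic:
[H+] = (−Ka + √(Ka² + 4·Ka·C₀))/2 = 3.44 × 10^-5 M
pH = −log[H+] = −log(3.44 × 10^-5) = 4.46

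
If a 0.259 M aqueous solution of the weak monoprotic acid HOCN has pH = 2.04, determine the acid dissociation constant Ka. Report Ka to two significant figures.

[H+] = 10^(-2.04) = 9.12 × 10^-3 M
At equilibrium [HA] = 0.259 − 9.12 × 10^-3 = 2.50 × 10^-1 M
Ka = [H+][A-]/[HA] = (9.12 × 10^-3)² / 2.50 × 10^-1 = 3.3 × 10^-4

Ka = 3.3 × 10^-4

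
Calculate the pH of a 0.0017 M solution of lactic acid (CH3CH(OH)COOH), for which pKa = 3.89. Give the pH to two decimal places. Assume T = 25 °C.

pH = 3.39

CH3CH(OH)COOH ⇌ CH3CH(OH)COO- + H+
Ka = 10^(−3.89) = 1.29 × 10^-4
From the ICE table, Ka = x²/(0.0017 − x) = 1.29 × 10^-4.
Here C₀/Ka ≈ 13.2, so the small-x approximation fails. Use the quadratic:
x = [−0.000129 + √(0.000129² + 8.77e-07)]/2 = 4.08 × 10^-4 M
pH = −log(4.08 × 10^-4) = 3.39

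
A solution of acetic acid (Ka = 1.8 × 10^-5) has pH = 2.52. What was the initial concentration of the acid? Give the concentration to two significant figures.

[H+] = 10^(-2.52) = 3.02 × 10^-3 M = x
Ka = x²/(C₀ − x) ⇒ C₀ = x + x²/Ka
C₀ = 3.02 × 10^-3 + (3.02 × 10^-3)²/(1.8 × 10^-5) = 5.10 × 10^-1 M

C₀ = 5.1 × 10^-1 M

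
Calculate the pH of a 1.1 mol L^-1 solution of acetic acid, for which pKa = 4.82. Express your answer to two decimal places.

CH3COOH ⇌ CH3COO- + H+
Ka = 10^(−4.82) = 1.51 × 10^-5
Let x = [H+] at equilibrium. Ka = x²/(1.1 − x).
Neglecting x in the denominator: x = √(1.51 × 10^-5 × 1.1) = 4.08 × 10^-3 M
(x/C₀ = 0.37% < 5%, so the approximation holds.)
pH = −log(4.08 × 10^-3) = 2.39

pH = 2.39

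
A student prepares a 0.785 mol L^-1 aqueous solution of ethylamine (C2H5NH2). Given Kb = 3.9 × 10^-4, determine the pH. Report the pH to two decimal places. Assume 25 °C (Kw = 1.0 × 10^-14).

C2H5NH2 + H2O ⇌ C2H5NH3+ + OH-
From the ICE table, Kb = x²/(0.785 − x) = 3.9 × 10^-4.
Neglecting x in the denominator: x = √(3.9 × 10^-4 × 0.785) = 1.75 × 10^-2 M
pOH = 1.76, so pH = 14.00 − pOH = 12.24

pH = 12.24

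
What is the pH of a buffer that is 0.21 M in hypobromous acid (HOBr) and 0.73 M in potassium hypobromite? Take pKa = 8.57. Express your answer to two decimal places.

pH = pKa + log([A⁻]/[HA]) = 8.57 + log(0.73/0.21)
pH = 8.57 + (+0.541) = 9.11

pH = 9.11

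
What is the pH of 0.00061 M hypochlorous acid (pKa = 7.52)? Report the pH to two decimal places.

pH = 5.37

HOCl ⇌ OCl- + H+
Ka = 10^(−7.52) = 3.02 × 10^-8
Ka = x²/(0.00061 − x) = 3.02 × 10^-8
Neglecting x in the denominator: x = √(3.02 × 10^-8 × 0.00061) = 4.29 × 10^-6 M
(x/C₀ = 0.7% < 5%, so the approximation holds.)
pH = −log[H+] = −log(4.29 × 10^-6) = 5.37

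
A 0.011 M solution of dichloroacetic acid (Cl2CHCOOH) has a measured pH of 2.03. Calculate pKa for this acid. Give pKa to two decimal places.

[H+] = 10^(-2.03) = 9.33 × 10^-3 M
At equilibrium [HA] = 0.011 − 9.33 × 10^-3 = 1.67 × 10^-3 M
Ka = [H+][A-]/[HA] = (9.33 × 10^-3)² / 1.67 × 10^-3 = 5.21 × 10^-2
pKa = -log(5.21 × 10^-2) = 1.28

pKa = 1.28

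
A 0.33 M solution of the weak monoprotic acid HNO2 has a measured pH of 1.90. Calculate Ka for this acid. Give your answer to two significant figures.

Ka = 5.0 × 10^-4

[H+] = 10^(-1.90) = 1.26 × 10^-2 M
At equilibrium [HA] = 0.33 − 1.26 × 10^-2 = 3.17 × 10^-1 M
Ka = [H+][A-]/[HA] = (1.26 × 10^-2)² / 3.17 × 10^-1 = 5.0 × 10^-4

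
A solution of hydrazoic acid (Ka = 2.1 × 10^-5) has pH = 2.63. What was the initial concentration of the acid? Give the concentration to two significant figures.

C₀ = 2.6 × 10^-1 M

[H+] = 10^(-2.63) = 2.34 × 10^-3 M = x
Ka = x²/(C₀ − x) ⇒ C₀ = x + x²/Ka
C₀ = 2.34 × 10^-3 + (2.34 × 10^-3)²/(2.1 × 10^-5) = 2.63 × 10^-1 M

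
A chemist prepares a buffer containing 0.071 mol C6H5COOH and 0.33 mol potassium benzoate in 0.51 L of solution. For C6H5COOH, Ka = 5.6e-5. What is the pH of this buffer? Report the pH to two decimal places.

pH = 4.92

pKa = −log(5.6 × 10^-5) = 4.252
Henderson–Hasselbalch: pH = pKa + log([C6H5COO-]/[C6H5COOH]) = 4.252 + log(0.33/0.071)
pH = 4.252 + (+0.667) = 4.92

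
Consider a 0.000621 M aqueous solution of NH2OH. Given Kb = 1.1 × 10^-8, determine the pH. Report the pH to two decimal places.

NH2OH + H2O ⇌ NH3OH+ + OH-
Let x = [OH-] at equilibrium. Kb = x²/(0.000621 − x).
Since Kb ≪ C₀, x ≈ √(Kb·C₀) = 2.61 × 10^-6 M.
pOH = −log(2.61 × 10^-6) = 5.58; pH = 14.00 − 5.58 = 8.42

pH = 8.42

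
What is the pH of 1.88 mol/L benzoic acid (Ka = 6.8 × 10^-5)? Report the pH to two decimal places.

pH = 1.95

C6H5COOH ⇌ C6H5COO- + H+
From the ICE table, Ka = [H+]²/(1.88 − [H+]) = 6.8 × 10^-5.
Assume [H+] ≪ 1.88: [H+] ≈ √(6.8 × 10^-5 × 1.88) = 1.13 × 10^-2 M
pH = −log[H+] = −log(1.13 × 10^-2) = 1.95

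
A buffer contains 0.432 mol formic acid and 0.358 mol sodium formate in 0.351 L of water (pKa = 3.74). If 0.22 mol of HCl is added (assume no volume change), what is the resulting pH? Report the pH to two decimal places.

pH = 3.07

After neutralization: n(HCOOH) = 0.652 mol, n(HCOO-) = 0.138 mol.
pH = pKa + log(n_HCOO-/n_HCOOH) = 3.74 + log(0.138/0.652) = 3.74 + (-0.674)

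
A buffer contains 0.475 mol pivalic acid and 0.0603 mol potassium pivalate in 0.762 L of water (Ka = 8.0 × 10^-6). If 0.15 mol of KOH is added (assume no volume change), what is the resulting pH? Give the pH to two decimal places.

OH- converts (CH3)3CCOOH to (CH3)3CCOO-: (CH3)3CCOOH → 0.325 mol, (CH3)3CCOO- → 0.21 mol.
pKa = −log(8.0 × 10^-6) = 5.097
pH = pKa + log([A⁻]/[HA]) = 5.097 + log(0.21/0.325) = 5.097 -0.190

pH = 4.91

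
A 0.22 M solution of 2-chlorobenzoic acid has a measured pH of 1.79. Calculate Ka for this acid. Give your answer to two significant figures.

[H+] = 10^(-1.79) = 1.62 × 10^-2 M
At equilibrium [HA] = 0.22 − 1.62 × 10^-2 = 2.04 × 10^-1 M
Ka = [H+][A-]/[HA] = (1.62 × 10^-2)² / 2.04 × 10^-1 = 1.3 × 10^-3

Ka = 1.3 × 10^-3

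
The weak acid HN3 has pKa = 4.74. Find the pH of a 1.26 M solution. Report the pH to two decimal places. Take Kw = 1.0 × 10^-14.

HN3 ⇌ N3- + H+
Ka = 10^(−4.74) = 1.82 × 10^-5
From the ICE table, Ka = [H+]²/(1.26 − [H+]) = 1.82 × 10^-5.
Since Ka ≪ C₀, [H+] ≈ √(Ka·C₀) = 4.79 × 10^-3 M.
([H+]/C₀ = 0.38% < 5%, so the approximation holds.)
pH = −log[H+] = −log(4.79 × 10^-3) = 2.32

pH = 2.32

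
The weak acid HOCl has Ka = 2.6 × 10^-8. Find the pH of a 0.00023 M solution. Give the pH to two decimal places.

pH = 5.61

HOCl ⇌ OCl- + H+
Let x = [H+] at equilibrium. Ka = x²/(0.00023 − x).
Assume x ≪ 0.00023: x ≈ √(2.6 × 10^-8 × 0.00023) = 2.45 × 10^-6 M
(x/C₀ = 1.1% < 5%, so the approximation holds.)
pH = −log[H+] = −log(2.45 × 10^-6) = 5.61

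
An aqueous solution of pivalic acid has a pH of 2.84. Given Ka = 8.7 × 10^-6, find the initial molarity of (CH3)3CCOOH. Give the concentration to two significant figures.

[H+] = 10^(-2.84) = 1.45 × 10^-3 M = x
Ka = x²/(C₀ − x) ⇒ C₀ = x + x²/Ka
C₀ = 1.45 × 10^-3 + (1.45 × 10^-3)²/(8.7 × 10^-6) = 2.43 × 10^-1 M

C₀ = 2.4 × 10^-1 M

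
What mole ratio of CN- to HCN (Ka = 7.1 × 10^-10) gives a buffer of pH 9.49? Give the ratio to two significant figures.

ratio = 2.2

pKa = -log(7.1 × 10^-10) = 9.149
pH = pKa + log(r) ⇒ log(r) = 9.49 − 9.149 = +0.341
r = [CN-]/[HCN] = 10^(+0.341) = 2.19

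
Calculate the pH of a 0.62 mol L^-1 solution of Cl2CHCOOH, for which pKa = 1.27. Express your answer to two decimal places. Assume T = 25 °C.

pH = 0.80

Cl2CHCOOH ⇌ Cl2CHCOO- + H+
Ka = 10^(−1.27) = 5.37 × 10^-2
Ka = x²/(0.62 − x) = 5.37 × 10^-2
The 5% rule fails; solving x² + Ka·x − Ka·C₀ = 0 exactly:
x = [−0.0537 + √(0.0537² + 0.133)]/2 = 1.58 × 10^-1 M
pH = −log(1.58 × 10^-1) = 0.80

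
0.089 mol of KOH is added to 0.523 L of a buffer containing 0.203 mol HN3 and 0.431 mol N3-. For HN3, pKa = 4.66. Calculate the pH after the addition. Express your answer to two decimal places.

pH = 5.32

OH- converts HN3 to N3-: HN3 → 0.114 mol, N3- → 0.52 mol.
Henderson–Hasselbalch with mole ratio 0.52/0.114: pH = 4.66 + (+0.659)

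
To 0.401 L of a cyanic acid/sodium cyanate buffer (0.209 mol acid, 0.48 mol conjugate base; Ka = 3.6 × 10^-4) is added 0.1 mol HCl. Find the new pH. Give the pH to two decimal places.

Added H+ converts OCN- to HOCN: HOCN → 0.309 mol, OCN- → 0.38 mol.
pKa = −log(3.6 × 10^-4) = 3.444
pH = pKa + log([A⁻]/[HA]) = 3.444 + log(0.38/0.309) = 3.444 +0.090

pH = 3.53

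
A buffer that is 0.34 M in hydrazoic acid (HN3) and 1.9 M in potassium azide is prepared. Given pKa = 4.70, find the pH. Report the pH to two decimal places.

Henderson–Hasselbalch: pH = pKa + log([N3-]/[HN3]) = 4.70 + log(1.9/0.34)
pH = 4.70 + (+0.747) = 5.45

pH = 5.45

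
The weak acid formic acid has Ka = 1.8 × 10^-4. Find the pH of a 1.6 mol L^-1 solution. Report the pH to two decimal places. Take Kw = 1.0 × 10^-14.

HCOOH ⇌ HCOO- + H+
From the ICE table, Ka = [H+]²/(1.6 − [H+]) = 1.8 × 10^-4.
Since Ka ≪ C₀, [H+] ≈ √(Ka·C₀) = 1.70 × 10^-2 M.
pH = −log[H+] = −log(1.70 × 10^-2) = 1.77

pH = 1.77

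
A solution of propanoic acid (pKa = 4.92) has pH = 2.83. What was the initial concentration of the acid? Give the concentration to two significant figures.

[H+] = 10^(-2.83) = 1.48 × 10^-3 M = x
Ka = 10^(−4.92) = 1.20 × 10^-5
Ka = x²/(C₀ − x) ⇒ C₀ = x + x²/Ka
C₀ = 1.48 × 10^-3 + (1.48 × 10^-3)²/(1.20 × 10^-5) = 1.84 × 10^-1 M

C₀ = 1.8 × 10^-1 M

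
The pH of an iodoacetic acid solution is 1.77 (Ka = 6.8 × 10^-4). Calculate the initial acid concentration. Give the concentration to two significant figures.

C₀ = 4.4 × 10^-1 M

[H+] = 10^(-1.77) = 1.70 × 10^-2 M = x
Ka = x²/(C₀ − x) ⇒ C₀ = x + x²/Ka
C₀ = 1.70 × 10^-2 + (1.70 × 10^-2)²/(6.8 × 10^-4) = 4.42 × 10^-1 M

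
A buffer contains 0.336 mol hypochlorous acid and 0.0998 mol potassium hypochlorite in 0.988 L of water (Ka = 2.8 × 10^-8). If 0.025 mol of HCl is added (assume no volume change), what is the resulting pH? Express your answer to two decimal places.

Added H+ converts OCl- to HOCl: HOCl → 0.361 mol, OCl- → 0.0748 mol.
pKa = −log(2.8 × 10^-8) = 7.553
pH = pKa + log(n_OCl-/n_HOCl) = 7.553 + log(0.0748/0.361) = 7.553 + (-0.684)

pH = 6.87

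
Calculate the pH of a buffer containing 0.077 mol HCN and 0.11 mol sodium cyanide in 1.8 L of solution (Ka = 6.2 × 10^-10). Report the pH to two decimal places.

pH = 9.36

pKa = −log(6.2 × 10^-10) = 9.208
pH = pKa + log([A⁻]/[HA]) = 9.208 + log(0.11/0.077)
pH = 9.208 + (+0.155) = 9.36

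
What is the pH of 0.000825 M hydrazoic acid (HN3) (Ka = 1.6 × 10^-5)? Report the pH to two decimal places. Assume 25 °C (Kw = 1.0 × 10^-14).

HN3 ⇌ N3- + H+
Ka = x²/(0.000825 − x) = 1.6 × 10^-5
The 5% rule fails; solving x² + Ka·x − Ka·C₀ = 0 exactly:
x = [−1.6e-05 + √(1.6e-05² + 5.28e-08)]/2 = 1.07 × 10^-4 M
pH = −log(1.07 × 10^-4) = 3.97

pH = 3.97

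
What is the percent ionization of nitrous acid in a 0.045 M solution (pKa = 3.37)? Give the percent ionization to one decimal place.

HNO2 ⇌ NO2- + H+; let x = [H+] at equilibrium.
Ka = 10^(−3.37) = 4.27 × 10^-4
Solve x² + 0.000427x − 1.92e-05 = 0 → x = 4.18 × 10^-3 M
Fraction ionized = 4.18 × 10^-3 / 0.045 = 0.0929 → 9.3%

9.3%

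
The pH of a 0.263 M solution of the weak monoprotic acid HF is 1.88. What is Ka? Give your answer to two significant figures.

Ka = 7.0 × 10^-4

[H+] = 10^(-1.88) = 1.32 × 10^-2 M
At equilibrium [HA] = 0.263 − 1.32 × 10^-2 = 2.50 × 10^-1 M
Ka = [H+][A-]/[HA] = (1.32 × 10^-2)² / 2.50 × 10^-1 = 7.0 × 10^-4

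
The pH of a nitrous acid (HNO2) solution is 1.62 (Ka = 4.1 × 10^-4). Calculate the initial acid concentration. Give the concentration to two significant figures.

[H+] = 10^(-1.62) = 2.40 × 10^-2 M = x
Ka = x²/(C₀ − x) ⇒ C₀ = x + x²/Ka
C₀ = 2.40 × 10^-2 + (2.40 × 10^-2)²/(4.1 × 10^-4) = 1.43 M

C₀ = 1.4 M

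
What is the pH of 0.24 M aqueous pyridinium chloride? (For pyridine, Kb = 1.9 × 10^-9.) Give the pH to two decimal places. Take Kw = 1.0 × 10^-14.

C5H5NH+ is the conjugate acid of the weak base C5H5N.
Ka = Kw/Kb = 1.0×10^-14 / 1.9 × 10^-9 = 5.26 × 10^-6
Ka = x²/(0.24 − x) = 5.26 × 10^-6
Assume x ≪ 0.24: x ≈ √(5.26 × 10^-6 × 0.24) = 1.12 × 10^-3 M
pH = −log(1.12 × 10^-3) = 2.95

pH = 2.95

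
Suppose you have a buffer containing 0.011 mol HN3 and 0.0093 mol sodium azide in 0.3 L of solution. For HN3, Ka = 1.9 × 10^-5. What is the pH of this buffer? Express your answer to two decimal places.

pH = 4.65

pKa = −log(1.9 × 10^-5) = 4.721
pH = pKa + log([A⁻]/[HA]) = 4.721 + log(0.0093/0.011)
pH = 4.721 + (-0.073) = 4.65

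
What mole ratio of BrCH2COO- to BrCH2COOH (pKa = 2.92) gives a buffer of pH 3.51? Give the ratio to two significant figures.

ratio = 3.9

pH = pKa + log(r) ⇒ log(r) = 3.51 − 2.92 = +0.59
r = [BrCH2COO-]/[BrCH2COOH] = 10^(+0.59) = 3.89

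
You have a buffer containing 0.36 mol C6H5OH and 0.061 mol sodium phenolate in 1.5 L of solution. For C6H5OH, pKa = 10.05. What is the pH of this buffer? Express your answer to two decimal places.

pH = 9.28

pH = pKa + log([A⁻]/[HA]) = 10.05 + log(0.061/0.36)
pH = 10.05 + (-0.771) = 9.28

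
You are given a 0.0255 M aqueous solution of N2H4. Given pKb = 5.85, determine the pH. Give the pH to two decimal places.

pH = 10.28

N2H4 + H2O ⇌ N2H5+ + OH-
Kb = 10^(−5.85) = 1.41 × 10^-6
From the ICE table, Kb = [OH-]²/(0.0255 − [OH-]) = 1.41 × 10^-6.
Assume [OH-] ≪ 0.0255: [OH-] ≈ √(1.41 × 10^-6 × 0.0255) = 1.90 × 10^-4 M
pOH = −log(1.90 × 10^-4) = 3.72; pH = 14.00 − 3.72 = 10.28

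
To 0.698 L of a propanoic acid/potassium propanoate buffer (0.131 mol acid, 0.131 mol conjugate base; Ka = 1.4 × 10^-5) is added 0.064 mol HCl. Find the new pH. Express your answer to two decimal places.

Added H+ converts CH3CH2COO- to CH3CH2COOH: CH3CH2COOH → 0.195 mol, CH3CH2COO- → 0.067 mol.
pKa = −log(1.4 × 10^-5) = 4.854
pH = pKa + log([A⁻]/[HA]) = 4.854 + log(0.067/0.195) = 4.854 -0.464

pH = 4.39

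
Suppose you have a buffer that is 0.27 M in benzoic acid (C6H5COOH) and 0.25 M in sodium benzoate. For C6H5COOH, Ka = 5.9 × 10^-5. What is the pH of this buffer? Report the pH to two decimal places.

pKa = −log(5.9 × 10^-5) = 4.229
Henderson–Hasselbalch: pH = pKa + log([C6H5COO-]/[C6H5COOH]) = 4.229 + log(0.25/0.27)
pH = 4.229 + (-0.033) = 4.20

pH = 4.20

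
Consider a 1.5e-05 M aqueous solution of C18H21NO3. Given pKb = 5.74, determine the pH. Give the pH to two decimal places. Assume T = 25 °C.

C18H21NO3 + H2O ⇌ C18H22NO3+ + OH-
Kb = 10^(−5.74) = 1.82 × 10^-6
From the ICE table, Kb = [OH-]²/(1.5e-05 − [OH-]) = 1.82 × 10^-6.
Here C₀/Kb ≈ 8.24, so the small-[OH-] approximation fails. Use the quadratic:
[OH-] = (−Kb + √(Kb² + 4·Kb·C₀))/2 = 4.39 × 10^-6 M
pOH = 5.36, so pH = 14.00 − pOH = 8.64

pH = 8.64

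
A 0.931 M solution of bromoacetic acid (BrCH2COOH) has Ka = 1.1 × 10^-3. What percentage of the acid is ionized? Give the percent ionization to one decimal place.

3.4%

BrCH2COOH ⇌ BrCH2COO- + H+; let x = [H+] at equilibrium.
x ≈ √(Ka·C₀) = √(1.1 × 10^-3 × 0.931) = 3.20 × 10^-2 M
Fraction ionized = 3.20 × 10^-2 / 0.931 = 0.0344 → 3.4%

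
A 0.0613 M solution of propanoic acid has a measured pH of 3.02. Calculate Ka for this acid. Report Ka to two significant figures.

[H+] = 10^(-3.02) = 9.55 × 10^-4 M
At equilibrium [HA] = 0.0613 − 9.55 × 10^-4 = 6.03 × 10^-2 M
Ka = [H+][A-]/[HA] = (9.55 × 10^-4)² / 6.03 × 10^-2 = 1.5 × 10^-5

Ka = 1.5 × 10^-5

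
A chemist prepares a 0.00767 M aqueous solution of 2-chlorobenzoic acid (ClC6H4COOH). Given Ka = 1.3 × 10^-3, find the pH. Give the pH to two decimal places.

ClC6H4COOH ⇌ ClC6H4COO- + H+
Ka = [H+]²/(0.00767 − [H+]) = 1.3 × 10^-3
[H+] is not negligible relative to C₀; solve [H+]² + 0.0013·[H+] − 9.97e-06 = 0.
[H+] = (−Ka + √(Ka² + 4·Ka·C₀))/2 = 2.57 × 10^-3 M
pH = −log[H+] = −log(2.57 × 10^-3) = 2.59

pH = 2.59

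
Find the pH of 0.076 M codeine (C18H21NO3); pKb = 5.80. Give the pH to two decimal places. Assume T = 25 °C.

pH = 10.54

C18H21NO3 + H2O ⇌ C18H22NO3+ + OH-
Kb = 10^(−5.80) = 1.58 × 10^-6
Kb = x²/(0.076 − x) = 1.58 × 10^-6
Neglecting x in the denominator: x = √(1.58 × 10^-6 × 0.076) = 3.47 × 10^-4 M
(x/C₀ = 0.46% < 5%, so the approximation holds.)
pOH = 3.46, so pH = 14.00 − pOH = 10.54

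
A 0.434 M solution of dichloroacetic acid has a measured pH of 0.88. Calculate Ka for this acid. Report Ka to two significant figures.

Ka = 5.8 × 10^-2

[H+] = 10^(-0.88) = 1.32 × 10^-1 M
At equilibrium [HA] = 0.434 − 1.32 × 10^-1 = 3.02 × 10^-1 M
Ka = [H+][A-]/[HA] = (1.32 × 10^-1)² / 3.02 × 10^-1 = 5.8 × 10^-2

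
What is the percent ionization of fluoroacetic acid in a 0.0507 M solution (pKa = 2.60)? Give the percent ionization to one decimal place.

19.9%

FCH2COOH ⇌ FCH2COO- + H+; let x = [H+] at equilibrium.
Ka = 10^(−2.60) = 2.51 × 10^-3
Ka = x²/(C₀ − x); solving the quadratic gives x = 1.01 × 10^-2 M.
% ionization = x/C₀ × 100% = 1.01 × 10^-2/0.0507 × 100% = 19.9%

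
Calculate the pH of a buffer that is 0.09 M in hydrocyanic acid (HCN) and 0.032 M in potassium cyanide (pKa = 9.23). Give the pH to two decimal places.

pH = 8.78

Henderson–Hasselbalch: pH = pKa + log([CN-]/[HCN]) = 9.23 + log(0.032/0.09)
pH = 9.23 + (-0.449) = 8.78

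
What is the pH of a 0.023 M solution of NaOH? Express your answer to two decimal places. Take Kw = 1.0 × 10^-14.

NaOH is a strong base; [OH-] = 0.023 M.
pOH = -log(0.023) = 1.64
pH = 14.00 - 1.64 = 12.36

pH = 12.36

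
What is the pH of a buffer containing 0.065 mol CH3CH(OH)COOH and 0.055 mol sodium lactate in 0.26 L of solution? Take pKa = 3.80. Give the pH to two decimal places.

pH = 3.73

pH = pKa + log([A⁻]/[HA]) = 3.80 + log(0.055/0.065)
pH = 3.80 + (-0.073) = 3.73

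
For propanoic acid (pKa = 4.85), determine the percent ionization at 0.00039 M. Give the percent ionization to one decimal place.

17.3%

CH3CH2COOH ⇌ CH3CH2COO- + H+; let x = [H+] at equilibrium.
Ka = 10^(−4.85) = 1.41 × 10^-5
Ka = x²/(C₀ − x); solving the quadratic gives x = 6.74 × 10^-5 M.
Fraction ionized = 6.74 × 10^-5 / 0.00039 = 0.1728 → 17.3%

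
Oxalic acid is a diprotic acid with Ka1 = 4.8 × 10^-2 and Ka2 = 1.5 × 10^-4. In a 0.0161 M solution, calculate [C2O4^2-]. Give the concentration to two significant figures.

First ionization gives [H+] ≈ [HC2O4-] = 1.27 × 10^-2 M.
Second step: Ka2 = [H+][C2O4^2-]/[HC2O4-] ≈ [C2O4^2-] (since [H+] ≈ [HC2O4-]).
So [C2O4^2-] ≈ Ka2.

1.5 × 10^-4 M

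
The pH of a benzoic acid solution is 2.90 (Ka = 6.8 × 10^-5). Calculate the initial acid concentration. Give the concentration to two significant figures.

[H+] = 10^(-2.90) = 1.26 × 10^-3 M = x
Ka = x²/(C₀ − x) ⇒ C₀ = x + x²/Ka
C₀ = 1.26 × 10^-3 + (1.26 × 10^-3)²/(6.8 × 10^-5) = 2.46 × 10^-2 M

C₀ = 2.5 × 10^-2 M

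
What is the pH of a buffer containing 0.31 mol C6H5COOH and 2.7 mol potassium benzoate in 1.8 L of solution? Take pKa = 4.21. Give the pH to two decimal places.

pH = 5.15

Henderson–Hasselbalch: pH = pKa + log([C6H5COO-]/[C6H5COOH]) = 4.21 + log(2.7/0.31)
pH = 4.21 + (+0.940) = 5.15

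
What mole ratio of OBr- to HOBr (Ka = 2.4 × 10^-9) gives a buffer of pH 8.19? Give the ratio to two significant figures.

pKa = -log(2.4 × 10^-9) = 8.620
pH = pKa + log(r) ⇒ log(r) = 8.19 − 8.620 = -0.430
r = [OBr-]/[HOBr] = 10^(-0.430) = 0.372

ratio = 0.37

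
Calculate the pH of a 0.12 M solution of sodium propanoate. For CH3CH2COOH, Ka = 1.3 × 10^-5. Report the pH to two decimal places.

CH3CH2COO- is the conjugate base of the weak acid CH3CH2COOH.
Kb = Kw/Ka = 1.0×10^-14 / 1.3 × 10^-5 = 7.69 × 10^-10
Let x = [OH-] at equilibrium. Kb = x²/(0.12 − x).
Since Kb ≪ C₀, x ≈ √(Kb·C₀) = 9.61 × 10^-6 M.
(x/C₀ = 0.008% < 5%, so the approximation holds.)
pOH = 5.02, so pH = 14.00 − pOH = 8.98

pH = 8.98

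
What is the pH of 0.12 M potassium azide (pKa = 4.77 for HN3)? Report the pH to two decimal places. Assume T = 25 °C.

pH = 8.92

N3- is the conjugate base of the weak acid HN3.
Ka = 10^(−4.77) = 1.70 × 10^-5
Kb = Kw/Ka = 1.0×10^-14 / 1.70 × 10^-5 = 5.88 × 10^-10
From the ICE table, Kb = [OH-]²/(0.12 − [OH-]) = 5.88 × 10^-10.
Since Kb ≪ C₀, [OH-] ≈ √(Kb·C₀) = 8.40 × 10^-6 M.
Check: 0.007% ionized — well under 5%, approximation valid.
pOH = −log(8.40 × 10^-6) = 5.08; pH = 14.00 − 5.08 = 8.92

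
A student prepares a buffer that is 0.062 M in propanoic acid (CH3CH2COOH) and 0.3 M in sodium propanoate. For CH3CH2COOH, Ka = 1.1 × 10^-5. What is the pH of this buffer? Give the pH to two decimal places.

pKa = −log(1.1 × 10^-5) = 4.959
pH = pKa + log([A⁻]/[HA]) = 4.959 + log(0.3/0.062)
pH = 4.959 + (+0.685) = 5.64

pH = 5.64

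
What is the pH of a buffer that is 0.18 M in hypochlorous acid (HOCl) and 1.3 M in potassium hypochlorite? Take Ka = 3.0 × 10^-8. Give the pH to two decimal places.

pH = 8.38

pKa = −log(3.0 × 10^-8) = 7.523
pH = pKa + log([A⁻]/[HA]) = 7.523 + log(1.3/0.18)
pH = 7.523 + (+0.859) = 8.38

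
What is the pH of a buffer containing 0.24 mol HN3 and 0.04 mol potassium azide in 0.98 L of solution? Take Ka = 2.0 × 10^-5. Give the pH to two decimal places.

pKa = −log(2.0 × 10^-5) = 4.699
pH = pKa + log([A⁻]/[HA]) = 4.699 + log(0.04/0.24)
pH = 4.699 + (-0.778) = 3.92

pH = 3.92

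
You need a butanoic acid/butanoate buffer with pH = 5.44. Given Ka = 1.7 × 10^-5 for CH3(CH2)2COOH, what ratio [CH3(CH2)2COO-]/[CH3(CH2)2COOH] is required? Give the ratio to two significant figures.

pKa = -log(1.7 × 10^-5) = 4.770
pH = pKa + log(r) ⇒ log(r) = 5.44 − 4.770 = +0.670
r = [CH3(CH2)2COO-]/[CH3(CH2)2COOH] = 10^(+0.670) = 4.68

ratio = 4.7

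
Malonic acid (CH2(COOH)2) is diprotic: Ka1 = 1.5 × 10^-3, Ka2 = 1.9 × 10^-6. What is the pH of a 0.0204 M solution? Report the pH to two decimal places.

Ka1 ≫ Ka2, so treat the first dissociation as the only significant source of H+.
Ka1 = x²/(0.0204 − x) = 1.5 × 10^-3
Solving the quadratic: x = (−Ka1 + √(Ka1² + 4·Ka1·C₀))/2 = 4.83 × 10^-3 M
pH = −log(4.83 × 10^-3) = 2.32

pH = 2.32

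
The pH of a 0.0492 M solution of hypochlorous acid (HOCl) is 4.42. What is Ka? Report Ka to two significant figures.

Ka = 2.9 × 10^-8

[H+] = 10^(-4.42) = 3.80 × 10^-5 M
At equilibrium [HA] = 0.0492 − 3.80 × 10^-5 = 4.92 × 10^-2 M
Ka = [H+][A-]/[HA] = (3.80 × 10^-5)² / 4.92 × 10^-2 = 2.9 × 10^-8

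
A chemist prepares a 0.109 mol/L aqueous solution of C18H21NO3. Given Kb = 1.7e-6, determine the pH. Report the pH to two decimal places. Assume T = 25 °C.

C18H21NO3 + H2O ⇌ C18H22NO3+ + OH-
From the ICE table, Kb = x²/(0.109 − x) = 1.7 × 10^-6.
Assume x ≪ 0.109: x ≈ √(1.7 × 10^-6 × 0.109) = 4.30 × 10^-4 M
pOH = −log(4.30 × 10^-4) = 3.37; pH = 14.00 − 3.37 = 10.63

pH = 10.63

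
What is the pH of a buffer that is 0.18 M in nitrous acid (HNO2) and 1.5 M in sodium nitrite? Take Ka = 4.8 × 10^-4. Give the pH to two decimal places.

pH = 4.24

pKa = −log(4.8 × 10^-4) = 3.319
Using pH = pKa + log([base]/[acid]) with [base]/[acid] = 1.5/0.18:
pH = 3.319 + (+0.921) = 4.24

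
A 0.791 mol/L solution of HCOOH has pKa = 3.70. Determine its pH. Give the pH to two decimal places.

HCOOH ⇌ HCOO- + H+
Ka = 10^(−3.70) = 2.00 × 10^-4
From the ICE table, Ka = [H+]²/(0.791 − [H+]) = 2.00 × 10^-4.
Neglecting [H+] in the denominator: [H+] = √(2.00 × 10^-4 × 0.791) = 1.26 × 10^-2 M
Check: 1.6% ionized — well under 5%, approximation valid.
pH = −log(1.26 × 10^-2) = 1.90

pH = 1.90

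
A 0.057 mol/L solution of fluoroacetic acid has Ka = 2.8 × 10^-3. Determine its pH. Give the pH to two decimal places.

pH = 1.95

FCH2COOH ⇌ FCH2COO- + H+
From the ICE table, Ka = [H+]²/(0.057 − [H+]) = 2.8 × 10^-3.
[H+] is not negligible relative to C₀; solve [H+]² + 0.0028·[H+] − 0.00016 = 0.
[H+] = [−0.0028 + √(0.0028² + 0.000638)]/2 = 1.13 × 10^-2 M
pH = −log(1.13 × 10^-2) = 1.95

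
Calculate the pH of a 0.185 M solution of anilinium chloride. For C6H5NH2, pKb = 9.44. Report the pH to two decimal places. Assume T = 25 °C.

C6H5NH3+ is the conjugate acid of the weak base C6H5NH2.
Kb = 10^(−9.44) = 3.63 × 10^-10
Ka = Kw/Kb = 1.0×10^-14 / 3.63 × 10^-10 = 2.75 × 10^-5
Let x = [H+] at equilibrium. Ka = x²/(0.185 − x).
Since Ka ≪ C₀, x ≈ √(Ka·C₀) = 2.26 × 10^-3 M.
(x/C₀ = 1.2% < 5%, so the approximation holds.)
pH = −log[H+] = −log(2.26 × 10^-3) = 2.65

pH = 2.65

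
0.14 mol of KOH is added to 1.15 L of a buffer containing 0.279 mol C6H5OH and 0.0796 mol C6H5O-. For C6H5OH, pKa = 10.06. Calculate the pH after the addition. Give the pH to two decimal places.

pH = 10.26

After neutralization: n(C6H5OH) = 0.139 mol, n(C6H5O-) = 0.22 mol.
pH = pKa + log([A⁻]/[HA]) = 10.06 + log(0.22/0.139) = 10.06 +0.199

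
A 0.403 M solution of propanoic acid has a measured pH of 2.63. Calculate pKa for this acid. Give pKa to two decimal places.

[H+] = 10^(-2.63) = 2.34 × 10^-3 M
At equilibrium [HA] = 0.403 − 2.34 × 10^-3 = 4.01 × 10^-1 M
Ka = [H+][A-]/[HA] = (2.34 × 10^-3)² / 4.01 × 10^-1 = 1.37 × 10^-5
pKa = -log(1.37 × 10^-5) = 4.86

pKa = 4.86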